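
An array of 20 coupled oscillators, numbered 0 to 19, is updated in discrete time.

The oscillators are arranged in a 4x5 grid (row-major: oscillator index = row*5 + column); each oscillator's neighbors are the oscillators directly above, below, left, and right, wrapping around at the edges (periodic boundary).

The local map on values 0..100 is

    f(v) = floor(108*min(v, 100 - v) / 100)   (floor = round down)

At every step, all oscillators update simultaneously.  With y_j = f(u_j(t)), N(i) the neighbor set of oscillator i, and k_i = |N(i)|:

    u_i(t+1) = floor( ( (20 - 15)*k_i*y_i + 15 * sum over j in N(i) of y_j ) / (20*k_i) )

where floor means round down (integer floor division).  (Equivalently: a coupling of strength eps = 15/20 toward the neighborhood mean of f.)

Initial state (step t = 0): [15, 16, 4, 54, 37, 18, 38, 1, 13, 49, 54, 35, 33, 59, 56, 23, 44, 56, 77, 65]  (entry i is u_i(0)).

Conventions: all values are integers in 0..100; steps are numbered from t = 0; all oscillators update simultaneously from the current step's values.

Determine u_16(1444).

Answer: u_16(1444) = 52
Key observation: The state at step 16, [52, 52, 52, 52, 52, 52, 52, 52, 52, 52, 52, 52, 52, 52, 52, 52, 52, 52, 52, 52], reappears at step 18: the system is in a cycle of period 2 from step 16 on.  Therefore the state at step 1444 equals the state at step 16 + ((1444 - 16) mod 2) = 16, which is [52, 52, 52, 52, 52, 52, 52, 52, 52, 52, 52, 52, 52, 52, 52, 52, 52, 52, 52, 52].

Derivation:
t=0: [15, 16, 4, 54, 37, 18, 38, 1, 13, 49, 54, 35, 33, 59, 56, 23, 44, 56, 77, 65]
t=1: [22, 24, 22, 27, 38, 34, 24, 17, 30, 35, 36, 41, 32, 33, 45, 33, 35, 32, 39, 34]
t=2: [31, 26, 25, 33, 33, 32, 29, 25, 30, 38, 40, 36, 33, 38, 39, 33, 35, 34, 35, 40]
t=3: [33, 31, 30, 33, 37, 36, 31, 30, 35, 37, 38, 36, 35, 37, 42, 38, 34, 34, 38, 38]
t=4: [37, 33, 33, 36, 37, 37, 34, 34, 36, 39, 40, 37, 36, 39, 41, 38, 36, 36, 38, 41]
t=5: [38, 36, 36, 38, 40, 39, 36, 36, 39, 40, 41, 38, 38, 40, 43, 41, 38, 38, 40, 41]
t=6: [41, 39, 39, 41, 42, 41, 39, 39, 41, 43, 43, 41, 40, 43, 44, 42, 41, 40, 42, 44]
t=7: [44, 42, 42, 44, 45, 44, 42, 42, 44, 45, 45, 43, 43, 45, 46, 45, 43, 43, 45, 45]
t=8: [47, 45, 45, 47, 47, 47, 45, 45, 47, 47, 47, 46, 46, 47, 48, 47, 46, 46, 47, 48]
t=9: [49, 48, 48, 49, 50, 49, 48, 48, 49, 50, 50, 49, 49, 50, 50, 50, 49, 49, 50, 50]
t=10: [52, 51, 51, 52, 53, 52, 51, 51, 52, 53, 53, 52, 52, 53, 54, 53, 52, 52, 53, 54]
t=11: [50, 51, 51, 50, 50, 50, 51, 51, 50, 50, 50, 51, 51, 50, 49, 50, 51, 51, 50, 49]
t=12: [53, 52, 52, 53, 53, 53, 52, 52, 53, 53, 53, 52, 52, 53, 53, 53, 52, 52, 53, 53]
t=13: [50, 50, 50, 50, 50, 50, 50, 50, 50, 50, 50, 50, 50, 50, 50, 50, 50, 50, 50, 50]
t=14: [54, 54, 54, 54, 54, 54, 54, 54, 54, 54, 54, 54, 54, 54, 54, 54, 54, 54, 54, 54]
t=15: [49, 49, 49, 49, 49, 49, 49, 49, 49, 49, 49, 49, 49, 49, 49, 49, 49, 49, 49, 49]
t=16: [52, 52, 52, 52, 52, 52, 52, 52, 52, 52, 52, 52, 52, 52, 52, 52, 52, 52, 52, 52]
t=17: [51, 51, 51, 51, 51, 51, 51, 51, 51, 51, 51, 51, 51, 51, 51, 51, 51, 51, 51, 51]
t=18: [52, 52, 52, 52, 52, 52, 52, 52, 52, 52, 52, 52, 52, 52, 52, 52, 52, 52, 52, 52]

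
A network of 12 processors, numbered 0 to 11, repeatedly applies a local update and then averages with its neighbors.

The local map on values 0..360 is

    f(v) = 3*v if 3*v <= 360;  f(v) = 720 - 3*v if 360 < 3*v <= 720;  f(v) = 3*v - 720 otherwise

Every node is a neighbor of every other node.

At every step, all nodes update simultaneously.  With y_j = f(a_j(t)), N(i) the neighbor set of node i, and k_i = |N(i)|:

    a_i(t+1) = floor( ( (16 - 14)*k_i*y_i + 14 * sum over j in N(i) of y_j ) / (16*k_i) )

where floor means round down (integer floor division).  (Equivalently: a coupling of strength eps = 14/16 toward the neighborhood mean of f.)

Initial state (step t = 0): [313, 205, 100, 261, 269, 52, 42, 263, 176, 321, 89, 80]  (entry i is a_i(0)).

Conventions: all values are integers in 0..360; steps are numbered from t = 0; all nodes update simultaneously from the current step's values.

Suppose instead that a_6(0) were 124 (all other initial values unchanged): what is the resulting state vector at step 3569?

Simulating step by step:
t=0: [313, 205, 100, 261, 269, 52, 124, 263, 176, 321, 89, 80]
t=1: [192, 186, 195, 184, 186, 189, 197, 185, 190, 193, 194, 192]
t=2: [149, 149, 148, 150, 149, 149, 148, 149, 149, 148, 148, 149]
t=3: [273, 273, 273, 273, 273, 273, 273, 273, 273, 273, 273, 273]
t=4: [99, 99, 99, 99, 99, 99, 99, 99, 99, 99, 99, 99]
t=5: [297, 297, 297, 297, 297, 297, 297, 297, 297, 297, 297, 297]
t=6: [171, 171, 171, 171, 171, 171, 171, 171, 171, 171, 171, 171]
t=7: [207, 207, 207, 207, 207, 207, 207, 207, 207, 207, 207, 207]
t=8: [99, 99, 99, 99, 99, 99, 99, 99, 99, 99, 99, 99]

Answer: [297, 297, 297, 297, 297, 297, 297, 297, 297, 297, 297, 297]
Key observation: The state at step 4, [99, 99, 99, 99, 99, 99, 99, 99, 99, 99, 99, 99], reappears at step 8: the system is in a cycle of period 4 from step 4 on.  Therefore the state at step 3569 equals the state at step 4 + ((3569 - 4) mod 4) = 5, which is [297, 297, 297, 297, 297, 297, 297, 297, 297, 297, 297, 297].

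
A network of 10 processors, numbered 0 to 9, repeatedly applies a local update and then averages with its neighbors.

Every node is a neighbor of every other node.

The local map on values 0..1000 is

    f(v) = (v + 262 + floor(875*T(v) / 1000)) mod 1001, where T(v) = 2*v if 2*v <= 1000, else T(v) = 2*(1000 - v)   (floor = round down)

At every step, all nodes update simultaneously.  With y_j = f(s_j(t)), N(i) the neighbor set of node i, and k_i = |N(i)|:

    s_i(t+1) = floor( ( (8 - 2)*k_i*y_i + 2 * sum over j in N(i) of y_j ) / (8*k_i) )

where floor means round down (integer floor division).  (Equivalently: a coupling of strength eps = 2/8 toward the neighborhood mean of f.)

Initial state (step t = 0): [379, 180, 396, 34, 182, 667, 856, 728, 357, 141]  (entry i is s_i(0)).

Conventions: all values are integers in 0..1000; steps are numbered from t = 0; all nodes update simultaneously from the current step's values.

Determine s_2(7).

Answer: s_2(7) = 595

Derivation:
t=0: [379, 180, 396, 34, 182, 667, 856, 728, 357, 141]
t=1: [351, 679, 385, 388, 682, 500, 398, 468, 307, 601]
t=2: [276, 475, 343, 350, 473, 572, 369, 509, 189, 517]
t=3: [138, 533, 271, 285, 529, 544, 322, 578, 688, 573]
t=4: [582, 561, 124, 151, 563, 555, 225, 536, 477, 539]
t=5: [589, 600, 610, 663, 599, 603, 810, 614, 587, 612]
t=6: [560, 554, 549, 520, 554, 552, 440, 546, 561, 548]
t=7: [589, 592, 595, 611, 592, 593, 502, 596, 588, 596]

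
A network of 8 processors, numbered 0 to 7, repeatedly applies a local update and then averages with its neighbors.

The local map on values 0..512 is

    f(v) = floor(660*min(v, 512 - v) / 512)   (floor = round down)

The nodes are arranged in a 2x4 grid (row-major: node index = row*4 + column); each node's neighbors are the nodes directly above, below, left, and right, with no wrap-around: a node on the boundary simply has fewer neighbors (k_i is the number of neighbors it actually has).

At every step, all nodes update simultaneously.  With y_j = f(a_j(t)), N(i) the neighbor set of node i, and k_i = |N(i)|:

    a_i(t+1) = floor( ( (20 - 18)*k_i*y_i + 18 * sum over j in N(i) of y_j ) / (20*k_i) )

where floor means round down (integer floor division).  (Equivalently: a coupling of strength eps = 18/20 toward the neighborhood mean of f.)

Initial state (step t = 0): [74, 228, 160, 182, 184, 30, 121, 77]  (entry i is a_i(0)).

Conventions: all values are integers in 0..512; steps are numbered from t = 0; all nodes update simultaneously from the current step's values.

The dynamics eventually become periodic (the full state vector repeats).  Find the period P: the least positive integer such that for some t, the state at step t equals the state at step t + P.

Answer: 16
Key observation: The state at step 21, [323, 327, 323, 327, 327, 323, 327, 323], reappears at step 37 — and no state repeats earlier — so the cycle the system enters has period 16.

Derivation:
t=0: [74, 228, 160, 182, 184, 30, 121, 77]
t=1: [248, 131, 225, 160, 83, 209, 118, 184]
t=2: [155, 280, 186, 257, 275, 154, 254, 184]
t=3: [291, 220, 310, 247, 209, 299, 234, 318]
t=4: [276, 273, 296, 261, 278, 283, 265, 303]
t=5: [304, 293, 312, 278, 299, 307, 284, 315]
t=6: [277, 264, 288, 259, 266, 281, 261, 292]
t=7: [316, 298, 319, 289, 301, 317, 292, 320]
t=8: [270, 252, 278, 251, 253, 273, 252, 281]
t=9: [323, 308, 321, 301, 311, 323, 304, 320]
t=10: [258, 245, 264, 248, 244, 261, 247, 267]
t=11: [315, 322, 317, 317, 323, 316, 318, 318]
t=12: [244, 251, 248, 250, 251, 246, 250, 250]
t=13: [322, 317, 322, 320, 316, 322, 319, 322]
t=14: [250, 244, 248, 244, 244, 249, 244, 247]
t=15: [314, 319, 314, 318, 320, 314, 318, 314]
t=16: [248, 254, 249, 254, 254, 249, 254, 250]
t=17: [326, 320, 326, 321, 320, 326, 321, 326]
t=18: [246, 239, 245, 239, 239, 245, 239, 245]
t=19: [308, 314, 308, 314, 315, 308, 314, 308]
t=20: [254, 261, 255, 261, 261, 255, 261, 255]
t=21: [323, 327, 323, 327, 327, 323, 327, 323]
t=22: [238, 242, 238, 242, 242, 238, 242, 238]
t=23: [310, 306, 310, 306, 306, 310, 306, 310]
t=24: [264, 260, 264, 260, 260, 264, 260, 264]
t=25: [323, 319, 323, 319, 319, 323, 319, 323]
t=26: [247, 243, 247, 243, 243, 247, 243, 247]
t=27: [313, 317, 313, 317, 317, 313, 317, 313]
t=28: [251, 255, 251, 255, 255, 251, 255, 251]
t=29: [327, 323, 327, 323, 323, 327, 323, 327]
t=30: [242, 238, 242, 238, 238, 242, 238, 242]
t=31: [306, 310, 306, 310, 310, 306, 310, 306]
t=32: [260, 264, 260, 264, 264, 260, 264, 260]
t=33: [319, 323, 319, 323, 323, 319, 323, 319]
t=34: [243, 247, 243, 247, 247, 243, 247, 243]
t=35: [317, 313, 317, 313, 313, 317, 313, 317]
t=36: [255, 251, 255, 251, 251, 255, 251, 255]
t=37: [323, 327, 323, 327, 327, 323, 327, 323]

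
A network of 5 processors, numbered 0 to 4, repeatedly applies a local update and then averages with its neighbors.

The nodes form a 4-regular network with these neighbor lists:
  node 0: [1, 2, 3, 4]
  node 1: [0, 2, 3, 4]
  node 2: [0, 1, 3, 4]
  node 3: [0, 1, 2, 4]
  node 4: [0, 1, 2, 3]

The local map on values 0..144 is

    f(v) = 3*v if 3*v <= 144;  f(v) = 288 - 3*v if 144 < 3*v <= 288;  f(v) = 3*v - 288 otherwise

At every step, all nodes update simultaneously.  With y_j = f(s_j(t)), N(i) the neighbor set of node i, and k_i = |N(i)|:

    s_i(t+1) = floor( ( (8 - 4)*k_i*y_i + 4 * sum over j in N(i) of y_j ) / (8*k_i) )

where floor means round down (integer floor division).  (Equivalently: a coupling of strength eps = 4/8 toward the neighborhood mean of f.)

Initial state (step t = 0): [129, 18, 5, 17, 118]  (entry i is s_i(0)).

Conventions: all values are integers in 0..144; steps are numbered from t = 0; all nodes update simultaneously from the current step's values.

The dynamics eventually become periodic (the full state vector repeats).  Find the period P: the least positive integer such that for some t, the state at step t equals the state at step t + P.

Answer: 14
Key observation: The state at step 53, [123, 123, 123, 120, 120], reappears at step 67 — and no state repeats earlier — so the cycle the system enters has period 14.

Derivation:
t=0: [129, 18, 5, 17, 118]
t=1: [72, 55, 41, 54, 60]
t=2: [96, 115, 115, 116, 109]
t=3: [26, 48, 48, 49, 41]
t=4: [108, 132, 132, 131, 124]
t=5: [68, 95, 95, 94, 86]
t=6: [47, 16, 16, 18, 27]
t=7: [99, 64, 64, 66, 76]
t=8: [47, 79, 79, 77, 66]
t=9: [101, 67, 67, 70, 82]
t=10: [44, 71, 71, 67, 54]
t=11: [111, 90, 90, 94, 109]
t=12: [32, 22, 22, 18, 30]
t=13: [82, 71, 71, 66, 80]
t=14: [57, 69, 69, 75, 59]
t=15: [100, 87, 87, 80, 98]
t=16: [19, 25, 25, 33, 17]
t=17: [66, 72, 72, 81, 63]
t=18: [81, 74, 74, 64, 84]
t=19: [55, 63, 63, 74, 52]
t=20: [111, 102, 102, 89, 114]
t=21: [36, 26, 26, 27, 39]
t=22: [98, 87, 87, 88, 101]
t=23: [14, 22, 22, 21, 18]
t=24: [52, 61, 61, 60, 56]
t=25: [120, 110, 110, 111, 116]
t=26: [59, 48, 48, 49, 55]
t=27: [124, 136, 136, 135, 129]
t=28: [99, 112, 112, 111, 104]
t=29: [25, 39, 39, 38, 30]
t=30: [92, 108, 108, 106, 97]
t=31: [19, 28, 28, 25, 15]
t=32: [64, 74, 74, 71, 60]
t=33: [87, 76, 76, 79, 91]
t=34: [36, 49, 49, 45, 32]
t=35: [118, 130, 130, 128, 113]
t=36: [76, 90, 90, 88, 71]
t=37: [46, 31, 31, 33, 52]
t=38: [121, 104, 104, 106, 118]
t=39: [55, 36, 36, 38, 52]
t=40: [119, 113, 113, 115, 122]
t=41: [64, 57, 57, 59, 67]
t=42: [102, 109, 109, 107, 98]
t=43: [23, 31, 31, 29, 19]
t=44: [75, 84, 84, 82, 71]
t=45: [55, 45, 45, 47, 59]
t=46: [126, 131, 131, 133, 122]
t=47: [94, 100, 100, 102, 90]
t=48: [10, 12, 12, 15, 15]
t=49: [35, 37, 37, 40, 40]
t=50: [110, 112, 112, 115, 115]
t=51: [47, 49, 49, 52, 52]
t=52: [138, 138, 138, 135, 135]
t=53: [123, 123, 123, 120, 120]
t=54: [78, 78, 78, 75, 75]
t=55: [56, 56, 56, 59, 59]
t=56: [117, 117, 117, 114, 114]
t=57: [60, 60, 60, 57, 57]
t=58: [110, 110, 110, 113, 113]
t=59: [44, 44, 44, 47, 47]
t=60: [134, 134, 134, 137, 137]
t=61: [116, 116, 116, 119, 119]
t=62: [62, 62, 62, 65, 65]
t=63: [99, 99, 99, 96, 96]
t=64: [6, 6, 6, 3, 3]
t=65: [15, 15, 15, 12, 12]
t=66: [42, 42, 42, 39, 39]
t=67: [123, 123, 123, 120, 120]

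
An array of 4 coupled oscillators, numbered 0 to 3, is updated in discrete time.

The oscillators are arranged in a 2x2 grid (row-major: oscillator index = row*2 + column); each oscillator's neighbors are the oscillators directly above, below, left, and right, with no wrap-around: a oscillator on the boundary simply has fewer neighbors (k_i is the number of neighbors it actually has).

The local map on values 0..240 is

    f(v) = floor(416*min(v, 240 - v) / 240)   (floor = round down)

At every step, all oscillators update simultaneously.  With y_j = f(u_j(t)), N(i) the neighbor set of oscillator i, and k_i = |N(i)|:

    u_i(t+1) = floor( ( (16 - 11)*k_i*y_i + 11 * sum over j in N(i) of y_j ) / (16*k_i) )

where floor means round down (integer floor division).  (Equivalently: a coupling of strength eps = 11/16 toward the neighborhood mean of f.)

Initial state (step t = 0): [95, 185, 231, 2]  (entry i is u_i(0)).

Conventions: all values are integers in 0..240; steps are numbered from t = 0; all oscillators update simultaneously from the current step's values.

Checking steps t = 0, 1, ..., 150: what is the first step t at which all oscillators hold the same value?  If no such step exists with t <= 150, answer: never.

Simulating step by step:
t=0: [95, 185, 231, 2]  (not all equal)
t=1: [89, 87, 62, 38]  (not all equal)
t=2: [136, 122, 108, 108]  (not all equal)
t=3: [190, 189, 184, 192]  (not all equal)
t=4: [90, 85, 88, 89]  (not all equal)
t=5: [151, 152, 154, 150]  (not all equal)
t=6: [151, 154, 153, 152]  (not all equal)
t=7: [150, 151, 152, 150]  (not all equal)
t=8: [153, 155, 154, 153]  (not all equal)
t=9: [148, 149, 149, 148]  (not all equal)
t=10: [157, 158, 158, 157]  (not all equal)
t=11: [142, 142, 142, 142]  (all equal)

Answer: 11
Key observation: Synchronization is absorbing here: once all oscillators are equal they stay equal, and step 11 is the first all-equal step.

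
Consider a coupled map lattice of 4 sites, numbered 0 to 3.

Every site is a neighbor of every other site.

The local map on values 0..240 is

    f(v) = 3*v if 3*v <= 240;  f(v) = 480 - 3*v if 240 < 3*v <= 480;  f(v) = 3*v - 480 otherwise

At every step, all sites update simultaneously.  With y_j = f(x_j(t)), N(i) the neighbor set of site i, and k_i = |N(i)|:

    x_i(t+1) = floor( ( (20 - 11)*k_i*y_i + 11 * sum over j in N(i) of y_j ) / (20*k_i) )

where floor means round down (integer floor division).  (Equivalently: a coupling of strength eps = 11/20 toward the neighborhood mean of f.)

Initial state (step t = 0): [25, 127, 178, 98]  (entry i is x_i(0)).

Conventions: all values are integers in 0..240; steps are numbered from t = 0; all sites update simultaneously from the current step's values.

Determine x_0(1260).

Simulating step by step:
t=0: [25, 127, 178, 98]
t=1: [95, 102, 90, 125]
t=2: [177, 171, 181, 153]
t=3: [44, 39, 47, 36]
t=4: [126, 122, 128, 120]
t=5: [106, 109, 104, 111]
t=6: [158, 156, 160, 154]
t=7: [8, 9, 6, 11]
t=8: [25, 25, 23, 27]
t=9: [75, 75, 73, 76]
t=10: [224, 224, 222, 225]
t=11: [191, 191, 189, 192]
t=12: [92, 92, 90, 93]
t=13: [204, 204, 206, 203]
t=14: [132, 132, 134, 131]
t=15: [83, 83, 81, 84]
t=16: [231, 231, 233, 230]
t=17: [213, 213, 215, 212]
t=18: [159, 159, 161, 158]
t=19: [3, 3, 3, 4]
t=20: [9, 9, 9, 10]
t=21: [27, 27, 27, 28]
t=22: [81, 81, 81, 82]
t=23: [236, 236, 236, 235]
t=24: [227, 227, 227, 226]
t=25: [200, 200, 200, 199]
t=26: [119, 119, 119, 118]
t=27: [123, 123, 123, 124]
t=28: [110, 110, 110, 109]
t=29: [150, 150, 150, 151]
t=30: [29, 29, 29, 28]
t=31: [86, 86, 86, 85]
t=32: [222, 222, 222, 223]
t=33: [186, 186, 186, 187]
t=34: [78, 78, 78, 79]
t=35: [234, 234, 234, 235]
t=36: [222, 222, 222, 223]

Answer: x_0(1260) = 222
Key observation: The state at step 32, [222, 222, 222, 223], reappears at step 36: the system is in a cycle of period 4 from step 32 on.  Therefore the state at step 1260 equals the state at step 32 + ((1260 - 32) mod 4) = 32, which is [222, 222, 222, 223].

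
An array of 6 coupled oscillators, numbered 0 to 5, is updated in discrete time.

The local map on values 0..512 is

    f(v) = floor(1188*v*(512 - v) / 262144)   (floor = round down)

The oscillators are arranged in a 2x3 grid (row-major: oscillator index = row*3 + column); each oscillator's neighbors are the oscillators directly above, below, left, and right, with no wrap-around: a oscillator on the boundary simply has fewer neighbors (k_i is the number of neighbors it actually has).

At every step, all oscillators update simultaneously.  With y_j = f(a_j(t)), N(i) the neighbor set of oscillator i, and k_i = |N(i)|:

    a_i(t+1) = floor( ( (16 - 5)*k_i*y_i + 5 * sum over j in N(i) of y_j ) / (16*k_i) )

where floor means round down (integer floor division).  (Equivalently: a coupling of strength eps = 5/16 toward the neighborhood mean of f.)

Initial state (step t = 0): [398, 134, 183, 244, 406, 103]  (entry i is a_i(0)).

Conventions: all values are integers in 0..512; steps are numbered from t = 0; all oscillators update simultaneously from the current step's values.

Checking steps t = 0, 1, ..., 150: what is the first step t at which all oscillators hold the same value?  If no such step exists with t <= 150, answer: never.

Simulating step by step:
t=0: [398, 134, 183, 244, 406, 103]  (not all equal)
t=1: [222, 227, 252, 266, 208, 203]  (not all equal)
t=2: [292, 292, 293, 293, 287, 286]  (not all equal)
t=3: [290, 291, 290, 290, 291, 291]  (not all equal)
t=4: [291, 291, 291, 291, 291, 291]  (all equal)

Answer: 4
Key observation: Synchronization is absorbing here: once all oscillators are equal they stay equal, and step 4 is the first all-equal step.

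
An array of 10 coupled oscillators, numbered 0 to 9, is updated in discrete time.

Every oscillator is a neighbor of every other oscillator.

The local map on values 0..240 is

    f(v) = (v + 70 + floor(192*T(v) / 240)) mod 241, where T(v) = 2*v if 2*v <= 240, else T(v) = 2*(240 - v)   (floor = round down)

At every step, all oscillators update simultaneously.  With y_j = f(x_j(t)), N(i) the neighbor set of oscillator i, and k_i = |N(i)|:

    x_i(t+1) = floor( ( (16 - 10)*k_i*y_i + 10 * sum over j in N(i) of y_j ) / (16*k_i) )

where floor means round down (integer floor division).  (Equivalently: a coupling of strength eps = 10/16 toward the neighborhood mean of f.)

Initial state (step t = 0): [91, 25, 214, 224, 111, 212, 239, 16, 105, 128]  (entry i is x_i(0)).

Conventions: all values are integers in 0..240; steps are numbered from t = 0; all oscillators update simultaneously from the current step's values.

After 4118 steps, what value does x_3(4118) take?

Simulating step by step:
t=0: [91, 25, 214, 224, 111, 212, 239, 16, 105, 128]
t=1: [88, 109, 93, 92, 103, 94, 89, 102, 99, 109]
t=2: [74, 91, 78, 78, 86, 79, 75, 86, 83, 91]
t=3: [35, 48, 38, 38, 44, 39, 36, 44, 42, 48]
t=4: [171, 181, 173, 173, 178, 174, 172, 178, 177, 181]
t=5: [107, 106, 107, 107, 106, 107, 107, 106, 106, 106]
t=6: [105, 105, 105, 105, 105, 105, 105, 105, 105, 105]
t=7: [102, 102, 102, 102, 102, 102, 102, 102, 102, 102]
t=8: [94, 94, 94, 94, 94, 94, 94, 94, 94, 94]
t=9: [73, 73, 73, 73, 73, 73, 73, 73, 73, 73]
t=10: [18, 18, 18, 18, 18, 18, 18, 18, 18, 18]
t=11: [116, 116, 116, 116, 116, 116, 116, 116, 116, 116]
t=12: [130, 130, 130, 130, 130, 130, 130, 130, 130, 130]
t=13: [135, 135, 135, 135, 135, 135, 135, 135, 135, 135]
t=14: [132, 132, 132, 132, 132, 132, 132, 132, 132, 132]
t=15: [133, 133, 133, 133, 133, 133, 133, 133, 133, 133]
t=16: [133, 133, 133, 133, 133, 133, 133, 133, 133, 133]

Answer: x_3(4118) = 133
Key observation: The state at step 15, [133, 133, 133, 133, 133, 133, 133, 133, 133, 133], reappears at step 16: the system is in a cycle of period 1 from step 15 on.  Therefore the state at step 4118 equals the state at step 15 + ((4118 - 15) mod 1) = 15, which is [133, 133, 133, 133, 133, 133, 133, 133, 133, 133].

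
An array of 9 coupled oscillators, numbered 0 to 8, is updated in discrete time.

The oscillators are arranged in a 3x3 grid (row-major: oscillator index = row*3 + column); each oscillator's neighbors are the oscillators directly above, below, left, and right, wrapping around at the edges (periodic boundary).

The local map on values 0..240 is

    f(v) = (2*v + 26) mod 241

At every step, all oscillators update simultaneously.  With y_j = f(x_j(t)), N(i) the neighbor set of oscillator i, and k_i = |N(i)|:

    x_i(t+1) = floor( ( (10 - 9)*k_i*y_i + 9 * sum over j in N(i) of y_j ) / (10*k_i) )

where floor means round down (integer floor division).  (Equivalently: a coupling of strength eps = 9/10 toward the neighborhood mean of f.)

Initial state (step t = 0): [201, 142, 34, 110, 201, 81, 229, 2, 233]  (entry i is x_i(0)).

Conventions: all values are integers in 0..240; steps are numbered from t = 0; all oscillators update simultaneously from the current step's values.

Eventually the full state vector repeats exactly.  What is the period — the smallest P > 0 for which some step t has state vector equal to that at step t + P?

Answer: 24
Key observation: The state at step 20, [119, 119, 119, 119, 119, 119, 119, 119, 119], reappears at step 44 — and no state repeats earlier — so the cycle the system enters has period 24.

Derivation:
t=0: [201, 142, 34, 110, 201, 81, 229, 2, 233]
t=1: [56, 118, 111, 127, 84, 85, 52, 63, 71]
t=2: [58, 112, 118, 151, 111, 111, 124, 130, 125]
t=3: [47, 49, 45, 51, 34, 34, 72, 23, 27]
t=4: [133, 102, 105, 120, 103, 103, 107, 112, 109]
t=5: [169, 141, 139, 172, 134, 134, 43, 159, 161]
t=6: [95, 83, 85, 89, 84, 84, 115, 86, 85]
t=7: [158, 200, 199, 159, 196, 197, 184, 154, 155]
t=8: [150, 143, 144, 147, 143, 143, 103, 146, 146]
t=9: [110, 75, 75, 111, 74, 74, 94, 109, 109]
t=10: [129, 98, 98, 128, 98, 98, 25, 127, 127]
t=11: [130, 140, 140, 130, 140, 140, 44, 129, 129]
t=12: [69, 55, 55, 69, 55, 55, 51, 68, 68]
t=13: [143, 148, 148, 143, 148, 148, 159, 142, 142]
t=14: [82, 76, 76, 82, 76, 76, 73, 82, 82]
t=15: [180, 183, 183, 180, 183, 183, 188, 180, 180]
t=16: [151, 148, 148, 151, 148, 148, 146, 151, 151]
t=17: [82, 83, 83, 82, 83, 83, 86, 82, 82]
t=18: [192, 191, 191, 192, 191, 191, 190, 192, 192]
t=19: [167, 167, 167, 167, 167, 167, 168, 167, 167]
t=20: [119, 119, 119, 119, 119, 119, 119, 119, 119]
t=21: [23, 23, 23, 23, 23, 23, 23, 23, 23]
t=22: [72, 72, 72, 72, 72, 72, 72, 72, 72]
t=23: [170, 170, 170, 170, 170, 170, 170, 170, 170]
t=24: [125, 125, 125, 125, 125, 125, 125, 125, 125]
t=25: [35, 35, 35, 35, 35, 35, 35, 35, 35]
t=26: [96, 96, 96, 96, 96, 96, 96, 96, 96]
t=27: [218, 218, 218, 218, 218, 218, 218, 218, 218]
t=28: [221, 221, 221, 221, 221, 221, 221, 221, 221]
t=29: [227, 227, 227, 227, 227, 227, 227, 227, 227]
t=30: [239, 239, 239, 239, 239, 239, 239, 239, 239]
t=31: [22, 22, 22, 22, 22, 22, 22, 22, 22]
t=32: [70, 70, 70, 70, 70, 70, 70, 70, 70]
t=33: [166, 166, 166, 166, 166, 166, 166, 166, 166]
t=34: [117, 117, 117, 117, 117, 117, 117, 117, 117]
t=35: [19, 19, 19, 19, 19, 19, 19, 19, 19]
t=36: [64, 64, 64, 64, 64, 64, 64, 64, 64]
t=37: [154, 154, 154, 154, 154, 154, 154, 154, 154]
t=38: [93, 93, 93, 93, 93, 93, 93, 93, 93]
t=39: [212, 212, 212, 212, 212, 212, 212, 212, 212]
t=40: [209, 209, 209, 209, 209, 209, 209, 209, 209]
t=41: [203, 203, 203, 203, 203, 203, 203, 203, 203]
t=42: [191, 191, 191, 191, 191, 191, 191, 191, 191]
t=43: [167, 167, 167, 167, 167, 167, 167, 167, 167]
t=44: [119, 119, 119, 119, 119, 119, 119, 119, 119]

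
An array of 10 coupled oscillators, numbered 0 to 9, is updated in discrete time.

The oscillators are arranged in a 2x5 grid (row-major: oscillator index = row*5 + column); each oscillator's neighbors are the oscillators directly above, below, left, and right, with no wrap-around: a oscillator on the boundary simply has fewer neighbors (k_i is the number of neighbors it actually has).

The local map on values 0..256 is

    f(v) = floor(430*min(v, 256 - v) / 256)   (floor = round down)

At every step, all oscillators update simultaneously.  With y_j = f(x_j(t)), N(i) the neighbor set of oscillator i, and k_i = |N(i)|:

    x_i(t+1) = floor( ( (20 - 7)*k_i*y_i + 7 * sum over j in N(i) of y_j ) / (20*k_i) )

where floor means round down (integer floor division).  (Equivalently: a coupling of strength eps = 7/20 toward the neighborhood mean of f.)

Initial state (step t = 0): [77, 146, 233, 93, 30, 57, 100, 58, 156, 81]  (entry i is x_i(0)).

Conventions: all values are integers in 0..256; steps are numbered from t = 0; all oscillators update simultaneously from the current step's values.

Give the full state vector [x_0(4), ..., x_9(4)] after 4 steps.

Simulating step by step:
t=0: [77, 146, 233, 93, 30, 57, 100, 58, 156, 81]
t=1: [132, 158, 75, 131, 83, 113, 152, 106, 153, 126]
t=2: [196, 165, 145, 186, 163, 189, 175, 170, 182, 191]
t=3: [111, 148, 169, 130, 140, 114, 136, 145, 123, 119]
t=4: [186, 179, 162, 200, 197, 191, 195, 185, 203, 199]

Answer: [186, 179, 162, 200, 197, 191, 195, 185, 203, 199]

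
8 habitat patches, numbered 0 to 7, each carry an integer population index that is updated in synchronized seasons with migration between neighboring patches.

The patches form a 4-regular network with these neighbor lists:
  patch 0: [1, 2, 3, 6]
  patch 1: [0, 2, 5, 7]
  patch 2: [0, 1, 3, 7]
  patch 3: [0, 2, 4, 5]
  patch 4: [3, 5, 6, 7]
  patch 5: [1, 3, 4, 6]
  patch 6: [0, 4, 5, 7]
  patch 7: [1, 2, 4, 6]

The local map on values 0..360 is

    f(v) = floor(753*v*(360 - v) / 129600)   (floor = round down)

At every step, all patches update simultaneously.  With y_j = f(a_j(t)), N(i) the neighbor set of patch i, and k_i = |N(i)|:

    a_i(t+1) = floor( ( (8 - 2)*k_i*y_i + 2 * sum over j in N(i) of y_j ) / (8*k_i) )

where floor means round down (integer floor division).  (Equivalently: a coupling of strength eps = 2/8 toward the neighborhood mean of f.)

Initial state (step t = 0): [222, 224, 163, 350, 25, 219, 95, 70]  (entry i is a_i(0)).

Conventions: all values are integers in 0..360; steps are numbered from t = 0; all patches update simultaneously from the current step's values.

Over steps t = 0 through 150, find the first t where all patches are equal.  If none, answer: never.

Answer: 5
Key observation: Synchronization is absorbing here: once all patches are equal they stay equal, and step 5 is the first all-equal step.

Derivation:
t=0: [222, 224, 163, 350, 25, 219, 95, 70]  (not all equal)
t=1: [166, 174, 170, 51, 64, 158, 142, 122]  (not all equal)
t=2: [180, 186, 179, 110, 121, 174, 174, 167]  (not all equal)
t=3: [186, 187, 186, 165, 171, 184, 186, 186]  (not all equal)
t=4: [187, 187, 187, 186, 187, 187, 187, 187]  (not all equal)
t=5: [187, 187, 187, 187, 187, 187, 187, 187]  (all equal)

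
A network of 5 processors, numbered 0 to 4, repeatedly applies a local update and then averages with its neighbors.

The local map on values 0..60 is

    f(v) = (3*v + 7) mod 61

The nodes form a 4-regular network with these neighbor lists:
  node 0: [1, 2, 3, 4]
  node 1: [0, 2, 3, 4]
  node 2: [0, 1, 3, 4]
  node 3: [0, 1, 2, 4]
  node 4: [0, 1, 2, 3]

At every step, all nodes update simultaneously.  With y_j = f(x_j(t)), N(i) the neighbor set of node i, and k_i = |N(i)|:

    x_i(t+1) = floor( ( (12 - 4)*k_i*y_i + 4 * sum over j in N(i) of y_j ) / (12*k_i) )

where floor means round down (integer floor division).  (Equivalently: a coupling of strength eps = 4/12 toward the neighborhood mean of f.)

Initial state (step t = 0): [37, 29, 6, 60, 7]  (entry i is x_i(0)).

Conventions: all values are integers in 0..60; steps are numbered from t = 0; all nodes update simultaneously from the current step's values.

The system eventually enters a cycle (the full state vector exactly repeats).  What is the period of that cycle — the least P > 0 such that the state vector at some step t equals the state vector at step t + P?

Answer: 8
Key observation: The state at step 94, [52, 52, 34, 52, 34], reappears at step 102 — and no state repeats earlier — so the cycle the system enters has period 8.

Derivation:
t=0: [37, 29, 6, 60, 7]
t=1: [45, 31, 26, 14, 28]
t=2: [25, 36, 27, 42, 31]
t=3: [24, 44, 28, 19, 35]
t=4: [20, 19, 27, 11, 39]
t=5: [10, 8, 22, 29, 7]
t=6: [33, 29, 18, 31, 28]
t=7: [38, 31, 12, 35, 29]
t=8: [53, 41, 43, 48, 38]
t=9: [38, 17, 21, 29, 47]
t=10: [50, 49, 20, 34, 30]
t=11: [33, 31, 16, 41, 34]
t=12: [42, 39, 48, 20, 44]
t=13: [11, 6, 22, 8, 15]
t=14: [36, 27, 20, 31, 43]
t=15: [43, 27, 15, 34, 19]
t=16: [20, 27, 42, 40, 13]
t=17: [11, 23, 14, 10, 34]
t=18: [39, 24, 44, 37, 43]
t=19: [10, 19, 18, 42, 17]
t=20: [30, 10, 9, 15, 42]
t=21: [35, 35, 34, 44, 20]
t=22: [44, 44, 42, 24, 17]
t=23: [20, 20, 16, 20, 43]
t=24: [10, 10, 39, 10, 15]
t=25: [35, 35, 14, 35, 44]
t=26: [48, 48, 46, 48, 28]
t=27: [28, 28, 25, 28, 29]
t=28: [29, 29, 24, 29, 31]
t=29: [32, 32, 23, 32, 35]
t=30: [40, 40, 24, 40, 45]
t=31: [7, 7, 14, 7, 16]
t=32: [32, 32, 44, 32, 47]
t=33: [38, 38, 24, 38, 29]
t=34: [54, 54, 29, 54, 38]
t=35: [46, 46, 38, 46, 54]
t=36: [28, 28, 49, 28, 42]
t=37: [28, 28, 29, 28, 17]
t=38: [32, 32, 34, 32, 48]
t=39: [41, 41, 44, 41, 33]
t=40: [11, 11, 17, 11, 33]
t=41: [41, 41, 52, 41, 44]
t=42: [11, 11, 30, 11, 16]
t=43: [40, 40, 38, 40, 49]
t=44: [11, 11, 43, 11, 27]
t=45: [36, 36, 21, 36, 29]
t=46: [48, 48, 22, 48, 36]
t=47: [29, 29, 19, 29, 44]
t=48: [29, 29, 11, 29, 19]
t=49: [31, 31, 35, 31, 13]
t=50: [40, 40, 47, 40, 44]
t=51: [7, 7, 20, 7, 14]
t=52: [27, 27, 15, 27, 40]
t=53: [27, 27, 41, 27, 14]
t=54: [27, 27, 16, 27, 40]
t=55: [27, 27, 43, 27, 14]
t=56: [27, 27, 20, 27, 40]
t=57: [23, 23, 11, 23, 10]
t=58: [18, 18, 33, 18, 31]
t=59: [7, 7, 33, 7, 29]
t=60: [29, 29, 39, 29, 32]
t=61: [31, 31, 13, 31, 36]
t=62: [40, 40, 44, 40, 49]
t=63: [8, 8, 15, 8, 24]
t=64: [31, 31, 43, 31, 24]
t=65: [35, 35, 20, 35, 22]
t=66: [44, 44, 17, 44, 21]
t=67: [19, 19, 43, 19, 15]
t=68: [8, 8, 14, 8, 36]
t=69: [34, 34, 44, 34, 47]
t=70: [43, 43, 25, 43, 30]
t=71: [16, 16, 20, 16, 29]
t=72: [49, 49, 20, 49, 36]
t=73: [31, 31, 16, 31, 44]
t=74: [38, 38, 47, 38, 25]
t=75: [53, 53, 34, 53, 31]
t=76: [43, 43, 46, 43, 41]
t=77: [14, 14, 19, 14, 10]
t=78: [44, 44, 17, 44, 37]
t=79: [23, 23, 47, 23, 47]
t=80: [16, 16, 23, 16, 23]
t=81: [48, 48, 25, 48, 25]
t=82: [27, 27, 23, 27, 23]
t=83: [25, 25, 18, 25, 18]
t=84: [17, 17, 5, 17, 5]
t=85: [52, 52, 31, 52, 31]
t=86: [40, 40, 39, 40, 39]
t=87: [4, 4, 2, 4, 2]
t=88: [18, 18, 14, 18, 14]
t=89: [8, 8, 36, 8, 36]
t=90: [34, 34, 48, 34, 48]
t=91: [44, 44, 33, 44, 33]
t=92: [21, 21, 38, 21, 38]
t=93: [17, 17, 47, 17, 47]
t=94: [52, 52, 34, 52, 34]
t=95: [42, 42, 46, 42, 46]
t=96: [13, 13, 20, 13, 20]
t=97: [39, 39, 16, 39, 16]
t=98: [10, 10, 41, 10, 41]
t=99: [32, 32, 15, 32, 15]
t=100: [43, 43, 49, 43, 49]
t=101: [17, 17, 27, 17, 27]
t=102: [52, 52, 34, 52, 34]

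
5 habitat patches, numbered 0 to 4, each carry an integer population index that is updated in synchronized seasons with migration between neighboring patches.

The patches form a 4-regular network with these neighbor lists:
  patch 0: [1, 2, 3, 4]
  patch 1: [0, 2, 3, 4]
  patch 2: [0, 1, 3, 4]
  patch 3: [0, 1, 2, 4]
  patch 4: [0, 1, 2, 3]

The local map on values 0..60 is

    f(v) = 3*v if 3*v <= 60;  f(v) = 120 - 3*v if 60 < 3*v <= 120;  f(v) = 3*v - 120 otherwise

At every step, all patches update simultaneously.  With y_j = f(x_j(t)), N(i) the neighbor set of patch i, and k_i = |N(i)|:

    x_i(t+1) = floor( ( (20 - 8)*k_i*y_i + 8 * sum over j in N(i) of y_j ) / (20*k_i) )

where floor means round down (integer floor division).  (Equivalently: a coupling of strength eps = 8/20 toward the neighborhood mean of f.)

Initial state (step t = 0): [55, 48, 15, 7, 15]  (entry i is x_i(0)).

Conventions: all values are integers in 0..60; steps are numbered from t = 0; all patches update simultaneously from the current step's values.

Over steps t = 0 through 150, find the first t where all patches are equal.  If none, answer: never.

Answer: 20
Key observation: Synchronization is absorbing here: once all patches are equal they stay equal, and step 20 is the first all-equal step.

Derivation:
t=0: [55, 48, 15, 7, 15]  (not all equal)
t=1: [40, 30, 40, 28, 40]  (not all equal)
t=2: [6, 21, 6, 24, 6]  (not all equal)
t=3: [24, 44, 24, 39, 24]  (not all equal)
t=4: [39, 21, 39, 17, 39]  (not all equal)
t=5: [13, 40, 13, 37, 13]  (not all equal)
t=6: [32, 12, 32, 17, 32]  (not all equal)
t=7: [27, 33, 27, 41, 27]  (not all equal)
t=8: [33, 24, 33, 15, 33]  (not all equal)
t=9: [26, 39, 26, 38, 26]  (not all equal)
t=10: [34, 15, 34, 16, 34]  (not all equal)
t=11: [23, 37, 23, 38, 23]  (not all equal)
t=12: [42, 21, 42, 19, 42]  (not all equal)
t=13: [16, 41, 16, 41, 16]  (not all equal)
t=14: [39, 16, 39, 16, 39]  (not all equal)
t=15: [12, 34, 12, 34, 12]  (not all equal)
t=16: [32, 23, 32, 23, 32]  (not all equal)
t=17: [29, 42, 29, 42, 29]  (not all equal)
t=18: [27, 14, 27, 14, 27]  (not all equal)
t=19: [39, 41, 39, 41, 39]  (not all equal)
t=20: [3, 3, 3, 3, 3]  (all equal)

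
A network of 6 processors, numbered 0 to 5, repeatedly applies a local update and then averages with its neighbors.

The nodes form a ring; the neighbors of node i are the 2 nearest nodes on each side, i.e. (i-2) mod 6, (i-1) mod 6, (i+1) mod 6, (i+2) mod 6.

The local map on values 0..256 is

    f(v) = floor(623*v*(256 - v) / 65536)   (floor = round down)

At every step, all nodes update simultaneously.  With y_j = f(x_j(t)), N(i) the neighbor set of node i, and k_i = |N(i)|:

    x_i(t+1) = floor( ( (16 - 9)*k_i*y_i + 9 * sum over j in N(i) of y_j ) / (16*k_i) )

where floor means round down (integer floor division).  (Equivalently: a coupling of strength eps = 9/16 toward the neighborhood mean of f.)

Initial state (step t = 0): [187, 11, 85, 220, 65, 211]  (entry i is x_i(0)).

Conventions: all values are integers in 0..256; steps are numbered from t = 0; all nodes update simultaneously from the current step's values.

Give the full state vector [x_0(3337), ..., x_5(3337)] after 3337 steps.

Simulating step by step:
t=0: [187, 11, 85, 220, 65, 211]
t=1: [105, 70, 108, 84, 111, 87]
t=2: [145, 134, 145, 139, 148, 139]
t=3: [153, 154, 153, 153, 152, 153]
t=4: [149, 149, 149, 149, 149, 149]
t=5: [151, 151, 151, 151, 151, 151]
t=6: [150, 150, 150, 150, 150, 150]
t=7: [151, 151, 151, 151, 151, 151]

Answer: [151, 151, 151, 151, 151, 151]
Key observation: The state at step 5, [151, 151, 151, 151, 151, 151], reappears at step 7: the system is in a cycle of period 2 from step 5 on.  Therefore the state at step 3337 equals the state at step 5 + ((3337 - 5) mod 2) = 5, which is [151, 151, 151, 151, 151, 151].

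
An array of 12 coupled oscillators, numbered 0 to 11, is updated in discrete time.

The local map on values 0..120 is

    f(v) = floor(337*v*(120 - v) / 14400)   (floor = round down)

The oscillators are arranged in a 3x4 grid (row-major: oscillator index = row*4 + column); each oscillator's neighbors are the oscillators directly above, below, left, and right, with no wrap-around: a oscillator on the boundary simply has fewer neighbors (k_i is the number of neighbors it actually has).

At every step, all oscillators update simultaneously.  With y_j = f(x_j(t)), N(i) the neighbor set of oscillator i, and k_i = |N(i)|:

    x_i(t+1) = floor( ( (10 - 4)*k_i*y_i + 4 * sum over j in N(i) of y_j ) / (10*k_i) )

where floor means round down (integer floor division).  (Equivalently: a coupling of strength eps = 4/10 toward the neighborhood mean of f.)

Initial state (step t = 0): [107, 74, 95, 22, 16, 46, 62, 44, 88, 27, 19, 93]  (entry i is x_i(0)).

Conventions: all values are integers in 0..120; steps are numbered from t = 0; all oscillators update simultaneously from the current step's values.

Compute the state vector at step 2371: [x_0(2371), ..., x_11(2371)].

Simulating step by step:
t=0: [107, 74, 95, 22, 16, 46, 62, 44, 88, 27, 19, 93]
t=1: [42, 69, 61, 56, 46, 73, 76, 72, 58, 59, 53, 59]
t=2: [77, 81, 82, 82, 79, 80, 79, 80, 83, 83, 82, 83]
t=3: [75, 73, 72, 72, 74, 73, 74, 73, 71, 71, 72, 71]
t=4: [78, 79, 79, 80, 79, 79, 79, 80, 80, 80, 80, 80]
t=5: [75, 75, 74, 74, 75, 74, 74, 74, 74, 74, 74, 74]
t=6: [78, 78, 78, 79, 78, 78, 79, 79, 78, 79, 79, 79]
t=7: [76, 76, 75, 75, 76, 75, 75, 75, 75, 75, 75, 75]
t=8: [78, 78, 78, 78, 78, 78, 78, 78, 78, 78, 78, 78]
t=9: [76, 76, 76, 76, 76, 76, 76, 76, 76, 76, 76, 76]
t=10: [78, 78, 78, 78, 78, 78, 78, 78, 78, 78, 78, 78]

Answer: [76, 76, 76, 76, 76, 76, 76, 76, 76, 76, 76, 76]
Key observation: The state at step 8, [78, 78, 78, 78, 78, 78, 78, 78, 78, 78, 78, 78], reappears at step 10: the system is in a cycle of period 2 from step 8 on.  Therefore the state at step 2371 equals the state at step 8 + ((2371 - 8) mod 2) = 9, which is [76, 76, 76, 76, 76, 76, 76, 76, 76, 76, 76, 76].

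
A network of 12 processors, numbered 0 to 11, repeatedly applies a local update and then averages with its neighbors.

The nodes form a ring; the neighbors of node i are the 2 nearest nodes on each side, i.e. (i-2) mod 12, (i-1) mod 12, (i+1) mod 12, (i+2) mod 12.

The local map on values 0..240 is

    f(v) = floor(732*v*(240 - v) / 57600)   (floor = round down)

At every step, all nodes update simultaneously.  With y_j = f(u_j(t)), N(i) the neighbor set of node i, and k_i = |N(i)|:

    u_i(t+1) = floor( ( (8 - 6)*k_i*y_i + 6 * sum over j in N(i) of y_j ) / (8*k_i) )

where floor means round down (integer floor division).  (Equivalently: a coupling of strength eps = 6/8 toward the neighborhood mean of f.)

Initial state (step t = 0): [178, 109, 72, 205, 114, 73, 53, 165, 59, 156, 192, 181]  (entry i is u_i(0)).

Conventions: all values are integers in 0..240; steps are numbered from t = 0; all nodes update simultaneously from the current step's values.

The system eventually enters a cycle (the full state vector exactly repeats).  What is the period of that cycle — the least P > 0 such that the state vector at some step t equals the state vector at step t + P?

Simulating step by step:
t=0: [178, 109, 72, 205, 114, 73, 53, 165, 59, 156, 192, 181]
t=1: [144, 142, 149, 148, 143, 142, 149, 148, 139, 143, 137, 147]
t=2: [175, 173, 174, 174, 173, 174, 174, 174, 175, 175, 176, 175]
t=3: [144, 145, 145, 145, 145, 145, 145, 144, 144, 144, 143, 144]
t=4: [175, 175, 175, 175, 175, 175, 175, 175, 175, 175, 175, 175]
t=5: [144, 144, 144, 144, 144, 144, 144, 144, 144, 144, 144, 144]
t=6: [175, 175, 175, 175, 175, 175, 175, 175, 175, 175, 175, 175]

Answer: 2
Key observation: The state at step 4, [175, 175, 175, 175, 175, 175, 175, 175, 175, 175, 175, 175], reappears at step 6 — and no state repeats earlier — so the cycle the system enters has period 2.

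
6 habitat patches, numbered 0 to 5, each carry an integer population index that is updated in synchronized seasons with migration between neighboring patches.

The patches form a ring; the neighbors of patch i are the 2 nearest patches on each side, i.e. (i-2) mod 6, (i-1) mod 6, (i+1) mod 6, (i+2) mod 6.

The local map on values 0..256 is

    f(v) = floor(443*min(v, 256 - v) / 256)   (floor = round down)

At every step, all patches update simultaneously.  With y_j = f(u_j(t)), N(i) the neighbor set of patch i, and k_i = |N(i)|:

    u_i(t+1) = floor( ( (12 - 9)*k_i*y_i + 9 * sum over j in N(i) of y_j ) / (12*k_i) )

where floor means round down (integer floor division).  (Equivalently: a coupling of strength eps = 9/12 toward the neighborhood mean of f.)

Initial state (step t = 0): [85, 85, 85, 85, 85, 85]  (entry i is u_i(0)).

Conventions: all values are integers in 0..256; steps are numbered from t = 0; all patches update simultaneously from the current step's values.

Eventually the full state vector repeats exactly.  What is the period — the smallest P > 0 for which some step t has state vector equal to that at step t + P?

Answer: 20
Key observation: The state at step 2, [188, 188, 188, 188, 188, 188], reappears at step 22 — and no state repeats earlier — so the cycle the system enters has period 20.

Derivation:
t=0: [85, 85, 85, 85, 85, 85]
t=1: [147, 147, 147, 147, 147, 147]
t=2: [188, 188, 188, 188, 188, 188]
t=3: [117, 117, 117, 117, 117, 117]
t=4: [202, 202, 202, 202, 202, 202]
t=5: [93, 93, 93, 93, 93, 93]
t=6: [160, 160, 160, 160, 160, 160]
t=7: [166, 166, 166, 166, 166, 166]
t=8: [155, 155, 155, 155, 155, 155]
t=9: [174, 174, 174, 174, 174, 174]
t=10: [141, 141, 141, 141, 141, 141]
t=11: [199, 199, 199, 199, 199, 199]
t=12: [98, 98, 98, 98, 98, 98]
t=13: [169, 169, 169, 169, 169, 169]
t=14: [150, 150, 150, 150, 150, 150]
t=15: [183, 183, 183, 183, 183, 183]
t=16: [126, 126, 126, 126, 126, 126]
t=17: [218, 218, 218, 218, 218, 218]
t=18: [65, 65, 65, 65, 65, 65]
t=19: [112, 112, 112, 112, 112, 112]
t=20: [193, 193, 193, 193, 193, 193]
t=21: [109, 109, 109, 109, 109, 109]
t=22: [188, 188, 188, 188, 188, 188]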